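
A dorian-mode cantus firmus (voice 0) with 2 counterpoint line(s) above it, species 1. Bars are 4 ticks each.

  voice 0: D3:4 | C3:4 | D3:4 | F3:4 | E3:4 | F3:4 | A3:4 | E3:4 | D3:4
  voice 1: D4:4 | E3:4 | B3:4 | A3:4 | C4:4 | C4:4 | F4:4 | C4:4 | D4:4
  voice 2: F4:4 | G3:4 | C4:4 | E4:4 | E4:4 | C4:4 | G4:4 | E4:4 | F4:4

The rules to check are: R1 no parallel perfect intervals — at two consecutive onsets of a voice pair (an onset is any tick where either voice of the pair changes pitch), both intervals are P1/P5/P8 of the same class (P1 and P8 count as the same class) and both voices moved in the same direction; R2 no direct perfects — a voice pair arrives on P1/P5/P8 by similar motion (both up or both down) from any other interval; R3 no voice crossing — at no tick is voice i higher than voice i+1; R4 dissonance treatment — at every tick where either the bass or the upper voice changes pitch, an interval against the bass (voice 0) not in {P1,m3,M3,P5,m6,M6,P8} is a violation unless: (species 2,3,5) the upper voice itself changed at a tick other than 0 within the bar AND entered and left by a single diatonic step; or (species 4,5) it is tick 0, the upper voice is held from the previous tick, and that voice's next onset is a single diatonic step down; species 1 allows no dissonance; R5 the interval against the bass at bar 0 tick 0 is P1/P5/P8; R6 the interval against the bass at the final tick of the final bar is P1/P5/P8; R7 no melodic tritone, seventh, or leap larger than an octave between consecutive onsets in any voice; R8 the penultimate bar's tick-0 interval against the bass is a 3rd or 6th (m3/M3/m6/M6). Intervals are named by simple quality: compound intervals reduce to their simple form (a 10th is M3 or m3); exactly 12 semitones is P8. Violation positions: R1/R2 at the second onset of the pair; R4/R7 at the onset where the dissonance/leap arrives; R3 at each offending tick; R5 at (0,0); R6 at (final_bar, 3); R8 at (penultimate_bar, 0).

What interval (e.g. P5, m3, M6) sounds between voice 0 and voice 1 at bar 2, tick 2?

M6

voice 0=D3 voice 1=B3 -> M6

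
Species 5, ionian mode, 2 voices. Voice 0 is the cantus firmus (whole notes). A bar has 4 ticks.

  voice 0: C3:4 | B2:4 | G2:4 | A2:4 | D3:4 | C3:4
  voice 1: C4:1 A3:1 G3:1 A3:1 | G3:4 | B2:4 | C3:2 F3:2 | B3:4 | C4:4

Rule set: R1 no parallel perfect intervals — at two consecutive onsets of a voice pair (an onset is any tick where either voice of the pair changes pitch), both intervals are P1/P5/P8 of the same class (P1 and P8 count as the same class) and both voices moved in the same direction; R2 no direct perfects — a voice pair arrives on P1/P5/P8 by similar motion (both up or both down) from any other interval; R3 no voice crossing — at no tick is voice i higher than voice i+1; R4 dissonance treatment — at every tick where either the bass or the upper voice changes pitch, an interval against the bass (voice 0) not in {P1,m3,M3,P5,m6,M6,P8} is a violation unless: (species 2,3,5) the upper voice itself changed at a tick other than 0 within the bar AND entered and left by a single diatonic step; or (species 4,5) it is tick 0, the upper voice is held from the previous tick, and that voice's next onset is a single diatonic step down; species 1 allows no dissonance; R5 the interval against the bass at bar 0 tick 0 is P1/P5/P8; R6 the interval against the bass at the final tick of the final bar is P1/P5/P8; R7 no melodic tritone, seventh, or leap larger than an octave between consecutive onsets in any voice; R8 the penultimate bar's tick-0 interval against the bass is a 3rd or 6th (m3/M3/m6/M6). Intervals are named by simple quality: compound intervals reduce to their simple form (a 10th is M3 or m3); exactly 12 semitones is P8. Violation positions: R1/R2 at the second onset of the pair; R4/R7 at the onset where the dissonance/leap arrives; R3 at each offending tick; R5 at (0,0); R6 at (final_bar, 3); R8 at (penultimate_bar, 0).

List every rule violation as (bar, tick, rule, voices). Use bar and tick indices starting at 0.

(4, 0, R7, (1,))

bar 0: v0=C3 v1=C4 downbeat P8
bar 1: v0=B2 v1=G3 downbeat m6
bar 2: v0=G2 v1=B2 downbeat M3
bar 3: v0=A2 v1=C3 downbeat m3
bar 4: v0=D3 v1=B3 downbeat M6
bar 5: v0=C3 v1=C4 downbeat P8
  -> R7 @ bar 4 tick 0 v(1,): F3->B3 leap 6st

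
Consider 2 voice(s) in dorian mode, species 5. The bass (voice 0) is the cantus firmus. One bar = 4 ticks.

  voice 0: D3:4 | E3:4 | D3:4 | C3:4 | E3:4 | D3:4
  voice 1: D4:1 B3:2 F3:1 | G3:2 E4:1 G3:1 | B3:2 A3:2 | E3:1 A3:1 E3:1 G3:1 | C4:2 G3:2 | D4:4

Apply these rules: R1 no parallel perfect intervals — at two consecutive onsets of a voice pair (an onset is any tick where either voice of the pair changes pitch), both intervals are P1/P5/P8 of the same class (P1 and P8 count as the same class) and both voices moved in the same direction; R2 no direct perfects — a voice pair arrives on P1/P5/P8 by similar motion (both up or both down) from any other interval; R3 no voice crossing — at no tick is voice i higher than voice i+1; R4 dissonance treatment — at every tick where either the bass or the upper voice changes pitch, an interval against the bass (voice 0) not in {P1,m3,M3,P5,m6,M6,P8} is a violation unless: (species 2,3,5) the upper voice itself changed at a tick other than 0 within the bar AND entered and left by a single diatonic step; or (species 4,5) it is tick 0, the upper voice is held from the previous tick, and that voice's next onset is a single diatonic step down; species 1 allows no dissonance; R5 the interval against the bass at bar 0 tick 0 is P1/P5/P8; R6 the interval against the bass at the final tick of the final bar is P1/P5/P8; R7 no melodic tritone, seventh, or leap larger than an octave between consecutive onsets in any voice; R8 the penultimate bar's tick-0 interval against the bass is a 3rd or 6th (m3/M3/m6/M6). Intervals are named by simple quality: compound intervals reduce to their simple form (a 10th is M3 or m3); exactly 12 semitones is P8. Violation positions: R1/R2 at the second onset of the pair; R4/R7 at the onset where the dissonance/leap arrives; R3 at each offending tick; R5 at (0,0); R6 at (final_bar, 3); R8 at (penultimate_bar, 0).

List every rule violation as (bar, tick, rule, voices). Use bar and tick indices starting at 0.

(0, 3, R7, (1,))

bar 0: v0=D3 v1=D4 downbeat P8
bar 1: v0=E3 v1=G3 downbeat m3
bar 2: v0=D3 v1=B3 downbeat M6
bar 3: v0=C3 v1=E3 downbeat M3
bar 4: v0=E3 v1=C4 downbeat m6
bar 5: v0=D3 v1=D4 downbeat P8
  -> R7 @ bar 0 tick 3 v(1,): B3->F3 leap 6st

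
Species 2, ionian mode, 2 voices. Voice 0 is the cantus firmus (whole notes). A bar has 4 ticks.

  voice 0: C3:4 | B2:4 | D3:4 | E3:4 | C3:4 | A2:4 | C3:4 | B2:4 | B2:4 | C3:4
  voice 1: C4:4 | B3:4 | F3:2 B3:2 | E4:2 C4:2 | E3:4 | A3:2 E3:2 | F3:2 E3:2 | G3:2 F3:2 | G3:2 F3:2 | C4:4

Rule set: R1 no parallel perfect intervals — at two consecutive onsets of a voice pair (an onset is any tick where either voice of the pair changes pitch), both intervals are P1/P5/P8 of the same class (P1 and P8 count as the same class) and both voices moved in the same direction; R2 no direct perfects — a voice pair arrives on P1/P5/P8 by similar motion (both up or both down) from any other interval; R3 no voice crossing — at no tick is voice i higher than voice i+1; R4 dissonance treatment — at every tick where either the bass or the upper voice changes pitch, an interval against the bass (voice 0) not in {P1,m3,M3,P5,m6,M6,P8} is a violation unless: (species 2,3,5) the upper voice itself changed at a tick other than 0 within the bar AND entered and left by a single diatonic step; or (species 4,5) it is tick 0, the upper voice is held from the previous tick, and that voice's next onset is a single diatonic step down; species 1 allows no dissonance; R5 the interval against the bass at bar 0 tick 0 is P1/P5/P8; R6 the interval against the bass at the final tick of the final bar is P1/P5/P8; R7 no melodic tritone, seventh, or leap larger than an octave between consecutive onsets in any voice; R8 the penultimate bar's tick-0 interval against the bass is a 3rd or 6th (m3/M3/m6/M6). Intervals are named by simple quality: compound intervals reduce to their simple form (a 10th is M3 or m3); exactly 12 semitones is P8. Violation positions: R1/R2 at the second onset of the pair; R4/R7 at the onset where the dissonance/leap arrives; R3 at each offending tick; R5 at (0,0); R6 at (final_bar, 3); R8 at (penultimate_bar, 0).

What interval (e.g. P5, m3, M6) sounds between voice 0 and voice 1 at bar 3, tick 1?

voice 0=E3 voice 1=E4 -> P8

P8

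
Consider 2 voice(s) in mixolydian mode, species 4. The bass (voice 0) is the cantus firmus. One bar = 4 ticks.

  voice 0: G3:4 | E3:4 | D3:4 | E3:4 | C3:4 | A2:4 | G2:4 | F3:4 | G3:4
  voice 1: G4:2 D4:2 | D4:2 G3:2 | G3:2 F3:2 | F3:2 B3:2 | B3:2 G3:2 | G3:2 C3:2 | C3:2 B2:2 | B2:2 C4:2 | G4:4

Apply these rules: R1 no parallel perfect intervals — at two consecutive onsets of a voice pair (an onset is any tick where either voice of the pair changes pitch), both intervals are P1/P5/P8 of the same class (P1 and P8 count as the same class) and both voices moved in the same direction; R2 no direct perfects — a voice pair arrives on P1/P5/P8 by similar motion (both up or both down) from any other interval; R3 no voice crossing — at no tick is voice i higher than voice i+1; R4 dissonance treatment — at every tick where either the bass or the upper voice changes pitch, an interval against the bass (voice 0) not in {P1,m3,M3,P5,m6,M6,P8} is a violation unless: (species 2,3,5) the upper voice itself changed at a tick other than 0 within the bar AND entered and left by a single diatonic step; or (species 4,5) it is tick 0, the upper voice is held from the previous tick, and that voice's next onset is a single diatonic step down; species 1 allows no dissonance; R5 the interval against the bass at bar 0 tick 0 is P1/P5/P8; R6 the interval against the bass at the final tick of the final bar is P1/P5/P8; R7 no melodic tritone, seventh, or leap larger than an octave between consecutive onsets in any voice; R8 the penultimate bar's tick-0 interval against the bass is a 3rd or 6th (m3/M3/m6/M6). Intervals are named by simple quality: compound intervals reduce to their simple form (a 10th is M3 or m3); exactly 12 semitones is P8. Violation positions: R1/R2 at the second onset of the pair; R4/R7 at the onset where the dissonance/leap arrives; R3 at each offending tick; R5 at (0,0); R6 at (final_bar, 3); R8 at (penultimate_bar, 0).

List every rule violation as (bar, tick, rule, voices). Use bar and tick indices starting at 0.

(1, 0, R4, (0, 1))
(3, 0, R4, (0, 1))
(3, 2, R7, (1,))
(4, 0, R4, (0, 1))
(5, 0, R4, (0, 1))
(7, 0, R3, (0, 1))
(7, 0, R4, (0, 1))
(7, 0, R7, (0,))
(7, 0, R8, (0, 1))
(7, 1, R3, (0, 1))
(7, 2, R7, (1,))
(8, 0, R2, (0, 1))

bar 0: v0=G3 v1=G4 downbeat P8
bar 1: v0=E3 v1=D4 downbeat m7
bar 2: v0=D3 v1=G3 downbeat P4
bar 3: v0=E3 v1=F3 downbeat m2
bar 4: v0=C3 v1=B3 downbeat M7
bar 5: v0=A2 v1=G3 downbeat m7
bar 6: v0=G2 v1=C3 downbeat P4
bar 7: v0=F3 v1=B2 downbeat TT
bar 8: v0=G3 v1=G4 downbeat P8
  -> R4 @ bar 1 tick 0 v(0, 1): E3/D4 m7 untreated
  -> R4 @ bar 3 tick 0 v(0, 1): E3/F3 m2 untreated
  -> R7 @ bar 3 tick 2 v(1,): F3->B3 leap 6st
  -> R4 @ bar 4 tick 0 v(0, 1): C3/B3 M7 untreated
  -> R4 @ bar 5 tick 0 v(0, 1): A2/G3 m7 untreated
  -> R3 @ bar 7 tick 0 v(0, 1): F3 above B2
  -> R4 @ bar 7 tick 0 v(0, 1): F3/B2 TT untreated
  -> R7 @ bar 7 tick 0 v(0,): G2->F3 leap 10st
  -> R8 @ bar 7 tick 0 v(0, 1): penult TT not 3rd/6th
  -> R3 @ bar 7 tick 1 v(0, 1): F3 above B2
  -> R7 @ bar 7 tick 2 v(1,): B2->C4 leap 13st
  -> R2 @ bar 8 tick 0 v(0, 1): F3/C4 P5 -> G3/G4 P8 similar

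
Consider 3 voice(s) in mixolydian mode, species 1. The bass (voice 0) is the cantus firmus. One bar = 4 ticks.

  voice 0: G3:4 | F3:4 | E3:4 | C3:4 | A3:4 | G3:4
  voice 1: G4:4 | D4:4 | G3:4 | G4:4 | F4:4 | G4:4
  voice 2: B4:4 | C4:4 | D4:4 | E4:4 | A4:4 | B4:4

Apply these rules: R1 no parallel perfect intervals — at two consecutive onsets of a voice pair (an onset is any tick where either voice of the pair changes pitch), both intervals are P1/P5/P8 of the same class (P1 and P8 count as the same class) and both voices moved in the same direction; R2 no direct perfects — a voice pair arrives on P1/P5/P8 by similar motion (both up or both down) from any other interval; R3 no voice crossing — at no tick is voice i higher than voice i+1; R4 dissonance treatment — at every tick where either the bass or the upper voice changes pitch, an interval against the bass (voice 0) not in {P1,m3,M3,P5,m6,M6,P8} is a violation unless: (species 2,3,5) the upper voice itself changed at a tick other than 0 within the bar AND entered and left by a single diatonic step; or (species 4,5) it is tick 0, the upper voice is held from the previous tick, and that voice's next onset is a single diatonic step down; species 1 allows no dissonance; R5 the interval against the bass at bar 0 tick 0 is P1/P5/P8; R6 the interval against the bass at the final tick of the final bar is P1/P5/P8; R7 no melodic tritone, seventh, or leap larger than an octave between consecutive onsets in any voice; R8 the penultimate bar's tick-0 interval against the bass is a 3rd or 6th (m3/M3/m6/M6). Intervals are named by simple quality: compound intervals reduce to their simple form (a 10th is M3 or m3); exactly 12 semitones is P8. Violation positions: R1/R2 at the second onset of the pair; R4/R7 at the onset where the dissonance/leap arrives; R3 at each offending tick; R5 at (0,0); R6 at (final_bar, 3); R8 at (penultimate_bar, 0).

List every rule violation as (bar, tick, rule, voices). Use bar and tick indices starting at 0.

bar 0: v0=G3 v1=G4 v2=B4 downbeat M3
bar 1: v0=F3 v1=D4 v2=C4 downbeat P5
bar 2: v0=E3 v1=G3 v2=D4 downbeat m7
bar 3: v0=C3 v1=G4 v2=E4 downbeat M3
bar 4: v0=A3 v1=F4 v2=A4 downbeat P8
bar 5: v0=G3 v1=G4 v2=B4 downbeat M3
  -> R5 @ bar 0 tick 0 v(0, 2): opens on M3
  -> R2 @ bar 1 tick 0 v(0, 2): G3/B4 M3 -> F3/C4 P5 similar
  -> R3 @ bar 1 tick 0 v(1, 2): D4 above C4
  -> R7 @ bar 1 tick 0 v(2,): B4->C4 leap 11st
  -> R3 @ bar 1 tick 1 v(1, 2): D4 above C4
  -> R3 @ bar 1 tick 2 v(1, 2): D4 above C4
  -> R3 @ bar 1 tick 3 v(1, 2): D4 above C4
  -> R4 @ bar 2 tick 0 v(0, 2): E3/D4 m7 untreated
  -> R3 @ bar 3 tick 0 v(1, 2): G4 above E4
  -> R3 @ bar 3 tick 1 v(1, 2): G4 above E4
  -> R3 @ bar 3 tick 2 v(1, 2): G4 above E4
  -> R3 @ bar 3 tick 3 v(1, 2): G4 above E4
  -> R2 @ bar 4 tick 0 v(0, 2): C3/E4 M3 -> A3/A4 P8 similar
  -> R8 @ bar 4 tick 0 v(0, 2): penult P8 not 3rd/6th
  -> R6 @ bar 5 tick 3 v(0, 2): closes on M3

(0, 0, R5, (0, 2))
(1, 0, R2, (0, 2))
(1, 0, R3, (1, 2))
(1, 0, R7, (2,))
(1, 1, R3, (1, 2))
(1, 2, R3, (1, 2))
(1, 3, R3, (1, 2))
(2, 0, R4, (0, 2))
(3, 0, R3, (1, 2))
(3, 1, R3, (1, 2))
(3, 2, R3, (1, 2))
(3, 3, R3, (1, 2))
(4, 0, R2, (0, 2))
(4, 0, R8, (0, 2))
(5, 3, R6, (0, 2))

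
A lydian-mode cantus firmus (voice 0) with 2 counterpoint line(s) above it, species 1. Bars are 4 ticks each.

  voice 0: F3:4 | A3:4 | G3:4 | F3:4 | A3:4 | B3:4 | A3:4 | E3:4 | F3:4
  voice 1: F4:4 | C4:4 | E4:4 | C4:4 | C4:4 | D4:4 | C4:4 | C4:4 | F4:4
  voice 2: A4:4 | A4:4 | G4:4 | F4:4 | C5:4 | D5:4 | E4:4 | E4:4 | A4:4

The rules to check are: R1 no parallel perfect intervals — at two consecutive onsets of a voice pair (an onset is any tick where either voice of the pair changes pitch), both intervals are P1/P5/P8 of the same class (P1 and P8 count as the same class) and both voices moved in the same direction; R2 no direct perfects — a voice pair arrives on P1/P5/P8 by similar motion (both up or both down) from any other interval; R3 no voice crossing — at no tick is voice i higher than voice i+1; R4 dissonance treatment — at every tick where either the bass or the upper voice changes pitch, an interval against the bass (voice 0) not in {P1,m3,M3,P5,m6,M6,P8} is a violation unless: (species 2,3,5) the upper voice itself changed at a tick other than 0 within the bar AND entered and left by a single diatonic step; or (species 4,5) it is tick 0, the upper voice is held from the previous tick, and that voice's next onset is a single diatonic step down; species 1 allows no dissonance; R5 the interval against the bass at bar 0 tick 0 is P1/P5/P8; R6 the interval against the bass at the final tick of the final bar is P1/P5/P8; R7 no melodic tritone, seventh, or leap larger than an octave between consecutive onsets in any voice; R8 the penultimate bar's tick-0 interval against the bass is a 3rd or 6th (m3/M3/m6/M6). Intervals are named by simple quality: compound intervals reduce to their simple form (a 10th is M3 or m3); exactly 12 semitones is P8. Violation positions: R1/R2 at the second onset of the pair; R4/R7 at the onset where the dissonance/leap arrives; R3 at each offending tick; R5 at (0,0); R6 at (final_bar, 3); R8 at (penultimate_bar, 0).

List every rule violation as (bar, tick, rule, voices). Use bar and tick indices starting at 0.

(0, 0, R5, (0, 2))
(2, 0, R1, (0, 2))
(3, 0, R1, (0, 2))
(3, 0, R2, (0, 1))
(5, 0, R1, (1, 2))
(6, 0, R2, (0, 2))
(6, 0, R7, (2,))
(7, 0, R8, (0, 2))
(8, 0, R2, (0, 1))
(8, 3, R6, (0, 2))

bar 0: v0=F3 v1=F4 v2=A4 downbeat M3
bar 1: v0=A3 v1=C4 v2=A4 downbeat P8
bar 2: v0=G3 v1=E4 v2=G4 downbeat P8
bar 3: v0=F3 v1=C4 v2=F4 downbeat P8
bar 4: v0=A3 v1=C4 v2=C5 downbeat m3
bar 5: v0=B3 v1=D4 v2=D5 downbeat m3
bar 6: v0=A3 v1=C4 v2=E4 downbeat P5
bar 7: v0=E3 v1=C4 v2=E4 downbeat P8
bar 8: v0=F3 v1=F4 v2=A4 downbeat M3
  -> R5 @ bar 0 tick 0 v(0, 2): opens on M3
  -> R1 @ bar 2 tick 0 v(0, 2): A3/A4 P8 -> G3/G4 P8 similar
  -> R1 @ bar 3 tick 0 v(0, 2): G3/G4 P8 -> F3/F4 P8 similar
  -> R2 @ bar 3 tick 0 v(0, 1): G3/E4 M6 -> F3/C4 P5 similar
  -> R1 @ bar 5 tick 0 v(1, 2): C4/C5 P8 -> D4/D5 P8 similar
  -> R2 @ bar 6 tick 0 v(0, 2): B3/D5 m3 -> A3/E4 P5 similar
  -> R7 @ bar 6 tick 0 v(2,): D5->E4 leap 10st
  -> R8 @ bar 7 tick 0 v(0, 2): penult P8 not 3rd/6th
  -> R2 @ bar 8 tick 0 v(0, 1): E3/C4 m6 -> F3/F4 P8 similar
  -> R6 @ bar 8 tick 3 v(0, 2): closes on M3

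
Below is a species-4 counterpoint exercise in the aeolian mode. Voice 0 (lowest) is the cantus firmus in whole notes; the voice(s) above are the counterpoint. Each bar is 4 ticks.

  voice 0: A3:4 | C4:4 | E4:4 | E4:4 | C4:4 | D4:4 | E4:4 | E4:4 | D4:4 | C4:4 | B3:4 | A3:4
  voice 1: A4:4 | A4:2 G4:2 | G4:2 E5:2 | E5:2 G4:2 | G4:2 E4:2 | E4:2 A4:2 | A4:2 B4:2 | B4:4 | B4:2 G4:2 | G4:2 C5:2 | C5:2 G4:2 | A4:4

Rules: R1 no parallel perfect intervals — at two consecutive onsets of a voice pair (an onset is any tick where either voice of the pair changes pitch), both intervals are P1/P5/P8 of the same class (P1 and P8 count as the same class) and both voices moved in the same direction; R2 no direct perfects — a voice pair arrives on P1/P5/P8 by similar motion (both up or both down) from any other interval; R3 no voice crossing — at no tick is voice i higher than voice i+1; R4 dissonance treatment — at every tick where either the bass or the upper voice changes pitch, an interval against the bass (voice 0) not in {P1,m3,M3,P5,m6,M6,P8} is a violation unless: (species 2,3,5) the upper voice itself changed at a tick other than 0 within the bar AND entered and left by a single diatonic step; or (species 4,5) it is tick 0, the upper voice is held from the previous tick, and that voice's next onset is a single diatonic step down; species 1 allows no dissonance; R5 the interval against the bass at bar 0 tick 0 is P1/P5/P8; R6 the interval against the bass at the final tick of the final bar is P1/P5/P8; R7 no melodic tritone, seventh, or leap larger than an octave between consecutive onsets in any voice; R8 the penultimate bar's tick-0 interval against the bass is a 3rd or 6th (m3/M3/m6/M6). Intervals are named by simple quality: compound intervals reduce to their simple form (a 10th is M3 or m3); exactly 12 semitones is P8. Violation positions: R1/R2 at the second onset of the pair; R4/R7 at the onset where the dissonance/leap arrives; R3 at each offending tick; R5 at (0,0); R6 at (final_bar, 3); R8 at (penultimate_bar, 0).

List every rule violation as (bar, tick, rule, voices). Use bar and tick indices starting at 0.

bar 0: v0=A3 v1=A4 downbeat P8
bar 1: v0=C4 v1=A4 downbeat M6
bar 2: v0=E4 v1=G4 downbeat m3
bar 3: v0=E4 v1=E5 downbeat P8
bar 4: v0=C4 v1=G4 downbeat P5
bar 5: v0=D4 v1=E4 downbeat M2
bar 6: v0=E4 v1=A4 downbeat P4
bar 7: v0=E4 v1=B4 downbeat P5
bar 8: v0=D4 v1=B4 downbeat M6
bar 9: v0=C4 v1=G4 downbeat P5
bar 10: v0=B3 v1=C5 downbeat m2
bar 11: v0=A3 v1=A4 downbeat P8
  -> R4 @ bar 5 tick 0 v(0, 1): D4/E4 M2 untreated
  -> R4 @ bar 6 tick 0 v(0, 1): E4/A4 P4 untreated
  -> R4 @ bar 8 tick 2 v(0, 1): D4/G4 P4 untreated
  -> R4 @ bar 10 tick 0 v(0, 1): B3/C5 m2 untreated
  -> R8 @ bar 10 tick 0 v(0, 1): penult m2 not 3rd/6th

(5, 0, R4, (0, 1))
(6, 0, R4, (0, 1))
(8, 2, R4, (0, 1))
(10, 0, R4, (0, 1))
(10, 0, R8, (0, 1))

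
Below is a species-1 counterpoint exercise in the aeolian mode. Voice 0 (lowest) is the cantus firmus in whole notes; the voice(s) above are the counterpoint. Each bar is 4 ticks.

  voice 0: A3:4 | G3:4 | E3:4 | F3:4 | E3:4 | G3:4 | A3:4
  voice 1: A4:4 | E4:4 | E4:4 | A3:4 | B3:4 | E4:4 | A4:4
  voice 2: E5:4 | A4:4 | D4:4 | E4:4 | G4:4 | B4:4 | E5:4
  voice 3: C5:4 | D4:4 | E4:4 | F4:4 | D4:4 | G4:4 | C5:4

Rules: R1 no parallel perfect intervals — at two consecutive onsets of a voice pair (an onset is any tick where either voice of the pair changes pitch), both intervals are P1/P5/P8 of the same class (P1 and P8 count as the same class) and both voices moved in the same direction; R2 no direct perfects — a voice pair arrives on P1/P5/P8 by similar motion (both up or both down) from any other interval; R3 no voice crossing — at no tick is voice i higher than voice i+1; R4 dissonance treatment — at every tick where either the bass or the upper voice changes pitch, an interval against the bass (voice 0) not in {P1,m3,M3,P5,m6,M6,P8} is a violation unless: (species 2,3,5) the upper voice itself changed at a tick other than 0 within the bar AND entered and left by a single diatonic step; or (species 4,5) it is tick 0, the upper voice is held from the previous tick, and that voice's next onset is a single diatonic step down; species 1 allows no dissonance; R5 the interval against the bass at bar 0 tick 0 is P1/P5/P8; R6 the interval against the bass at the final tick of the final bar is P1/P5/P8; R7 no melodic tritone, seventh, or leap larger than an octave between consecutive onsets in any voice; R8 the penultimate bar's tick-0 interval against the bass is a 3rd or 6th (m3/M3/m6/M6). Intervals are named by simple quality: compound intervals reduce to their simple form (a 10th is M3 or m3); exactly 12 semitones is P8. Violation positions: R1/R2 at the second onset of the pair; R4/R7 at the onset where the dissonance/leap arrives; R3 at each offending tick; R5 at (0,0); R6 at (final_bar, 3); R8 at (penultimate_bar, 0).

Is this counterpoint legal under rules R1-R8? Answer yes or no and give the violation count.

No (40 violations)

bar 0: v0=A3 v1=A4 v2=E5 v3=C5 (m3)
bar 1: v0=G3 v1=E4 v2=A4 v3=D4 (P5)
bar 2: v0=E3 v1=E4 v2=D4 v3=E4 (P8)
bar 3: v0=F3 v1=A3 v2=E4 v3=F4 (P8)
bar 4: v0=E3 v1=B3 v2=G4 v3=D4 (m7)
bar 5: v0=G3 v1=E4 v2=B4 v3=G4 (P8)
bar 6: v0=A3 v1=A4 v2=E5 v3=C5 (m3)
  R3 @ bar0.0: E5 above C5
  R5 @ bar0.0: opens on m3
  R3 @ bar0.1: E5 above C5
  R3 @ bar0.2: E5 above C5
  R3 @ bar0.3: E5 above C5
  R2 @ bar1.0: A3/C5 m3 -> G3/D4 P5 similar
  R2 @ bar1.0: E5/C5 M3 -> A4/D4 P5 similar
  R3 @ bar1.0: A4 above D4
  R4 @ bar1.0: G3/A4 M2 untreated
  R7 @ bar1.0: C5->D4 leap 10st
  R3 @ bar1.1: A4 above D4
  R3 @ bar1.2: A4 above D4
  R3 @ bar1.3: A4 above D4
  R3 @ bar2.0: E4 above D4
  R4 @ bar2.0: E3/D4 m7 untreated
  R3 @ bar2.1: E4 above D4
  R3 @ bar2.2: E4 above D4
  R3 @ bar2.3: E4 above D4
  R1 @ bar3.0: E3/E4 P8 -> F3/F4 P8 similar
  R4 @ bar3.0: F3/E4 M7 untreated
  R3 @ bar4.0: G4 above D4
  R4 @ bar4.0: E3/D4 m7 untreated
  R3 @ bar4.1: G4 above D4
  R3 @ bar4.2: G4 above D4
  R3 @ bar4.3: G4 above D4
  R2 @ bar5.0: E3/D4 m7 -> G3/G4 P8 similar
  R2 @ bar5.0: B3/G4 m6 -> E4/B4 P5 similar
  R3 @ bar5.0: B4 above G4
  R8 @ bar5.0: penult P8 not 3rd/6th
  R3 @ bar5.1: B4 above G4
  R3 @ bar5.2: B4 above G4
  R3 @ bar5.3: B4 above G4
  R1 @ bar6.0: E4/B4 P5 -> A4/E5 P5 similar
  R2 @ bar6.0: G3/E4 M6 -> A3/A4 P8 similar
  R2 @ bar6.0: G3/B4 M3 -> A3/E5 P5 similar
  R3 @ bar6.0: E5 above C5
  R3 @ bar6.1: E5 above C5
  R3 @ bar6.2: E5 above C5
  R3 @ bar6.3: E5 above C5
  R6 @ bar6.3: closes on m3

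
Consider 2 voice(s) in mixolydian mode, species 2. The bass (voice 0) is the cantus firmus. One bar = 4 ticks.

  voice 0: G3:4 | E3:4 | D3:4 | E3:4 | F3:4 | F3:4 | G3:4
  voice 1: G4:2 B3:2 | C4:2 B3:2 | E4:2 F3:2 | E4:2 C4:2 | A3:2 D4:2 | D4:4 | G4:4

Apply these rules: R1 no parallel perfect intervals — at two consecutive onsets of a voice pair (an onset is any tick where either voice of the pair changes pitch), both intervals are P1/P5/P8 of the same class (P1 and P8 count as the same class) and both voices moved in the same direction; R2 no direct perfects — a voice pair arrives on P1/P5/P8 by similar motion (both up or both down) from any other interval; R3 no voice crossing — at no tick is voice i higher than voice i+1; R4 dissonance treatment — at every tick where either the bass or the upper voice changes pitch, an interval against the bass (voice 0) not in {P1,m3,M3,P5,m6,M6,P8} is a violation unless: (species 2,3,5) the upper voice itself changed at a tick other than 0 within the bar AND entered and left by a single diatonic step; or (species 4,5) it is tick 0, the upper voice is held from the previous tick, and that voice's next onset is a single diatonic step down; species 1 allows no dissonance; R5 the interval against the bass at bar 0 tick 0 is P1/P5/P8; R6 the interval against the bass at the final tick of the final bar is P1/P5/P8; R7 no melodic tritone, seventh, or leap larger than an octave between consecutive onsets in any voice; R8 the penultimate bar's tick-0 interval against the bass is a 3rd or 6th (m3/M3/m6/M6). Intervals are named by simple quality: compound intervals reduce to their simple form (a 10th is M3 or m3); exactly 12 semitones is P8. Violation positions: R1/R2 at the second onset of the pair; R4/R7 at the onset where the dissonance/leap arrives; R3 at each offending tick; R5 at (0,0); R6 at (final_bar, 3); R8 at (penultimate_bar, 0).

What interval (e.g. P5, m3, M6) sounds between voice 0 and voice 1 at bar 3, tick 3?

voice 0=E3 voice 1=C4 -> m6

m6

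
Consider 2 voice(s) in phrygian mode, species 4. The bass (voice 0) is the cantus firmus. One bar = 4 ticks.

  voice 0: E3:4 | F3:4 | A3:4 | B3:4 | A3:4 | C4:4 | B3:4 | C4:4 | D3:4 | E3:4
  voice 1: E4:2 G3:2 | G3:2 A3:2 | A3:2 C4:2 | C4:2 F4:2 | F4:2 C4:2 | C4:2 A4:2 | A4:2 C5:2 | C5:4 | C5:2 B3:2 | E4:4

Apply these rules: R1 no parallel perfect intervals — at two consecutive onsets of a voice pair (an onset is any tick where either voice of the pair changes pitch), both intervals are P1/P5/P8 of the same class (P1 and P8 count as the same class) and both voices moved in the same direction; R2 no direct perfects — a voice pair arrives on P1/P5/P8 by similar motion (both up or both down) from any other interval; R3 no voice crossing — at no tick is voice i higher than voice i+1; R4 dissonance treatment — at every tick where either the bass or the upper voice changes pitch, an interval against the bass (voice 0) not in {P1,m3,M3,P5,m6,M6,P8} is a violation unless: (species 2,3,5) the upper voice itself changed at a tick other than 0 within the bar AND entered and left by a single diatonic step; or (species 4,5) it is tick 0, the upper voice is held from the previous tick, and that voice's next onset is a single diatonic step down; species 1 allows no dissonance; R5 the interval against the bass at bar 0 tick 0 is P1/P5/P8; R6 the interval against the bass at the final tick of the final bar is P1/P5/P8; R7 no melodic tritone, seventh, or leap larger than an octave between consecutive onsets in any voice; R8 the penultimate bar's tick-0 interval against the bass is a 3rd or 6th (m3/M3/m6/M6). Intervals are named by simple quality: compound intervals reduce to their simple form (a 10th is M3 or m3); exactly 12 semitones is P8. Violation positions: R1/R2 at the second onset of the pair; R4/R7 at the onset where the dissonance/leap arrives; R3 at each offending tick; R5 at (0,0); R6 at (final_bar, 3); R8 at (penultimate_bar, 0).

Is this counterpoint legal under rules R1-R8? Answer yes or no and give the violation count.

bar 0: v0=E3 v1=E4 (P8)
bar 1: v0=F3 v1=G3 (M2)
bar 2: v0=A3 v1=A3 (P1)
bar 3: v0=B3 v1=C4 (m2)
bar 4: v0=A3 v1=F4 (m6)
bar 5: v0=C4 v1=C4 (P1)
bar 6: v0=B3 v1=A4 (m7)
bar 7: v0=C4 v1=C5 (P8)
bar 8: v0=D3 v1=C5 (m7)
bar 9: v0=E3 v1=E4 (P8)
  R4 @ bar1.0: F3/G3 M2 untreated
  R4 @ bar3.0: B3/C4 m2 untreated
  R4 @ bar3.2: B3/F4 TT untreated
  R4 @ bar6.0: B3/A4 m7 untreated
  R4 @ bar6.2: B3/C5 m2 untreated
  R4 @ bar8.0: D3/C5 m7 untreated
  R7 @ bar8.0: C4->D3 leap 10st
  R8 @ bar8.0: penult m7 not 3rd/6th
  R7 @ bar8.2: C5->B3 leap 13st
  R2 @ bar9.0: D3/B3 M6 -> E3/E4 P8 similar

No (10 violations)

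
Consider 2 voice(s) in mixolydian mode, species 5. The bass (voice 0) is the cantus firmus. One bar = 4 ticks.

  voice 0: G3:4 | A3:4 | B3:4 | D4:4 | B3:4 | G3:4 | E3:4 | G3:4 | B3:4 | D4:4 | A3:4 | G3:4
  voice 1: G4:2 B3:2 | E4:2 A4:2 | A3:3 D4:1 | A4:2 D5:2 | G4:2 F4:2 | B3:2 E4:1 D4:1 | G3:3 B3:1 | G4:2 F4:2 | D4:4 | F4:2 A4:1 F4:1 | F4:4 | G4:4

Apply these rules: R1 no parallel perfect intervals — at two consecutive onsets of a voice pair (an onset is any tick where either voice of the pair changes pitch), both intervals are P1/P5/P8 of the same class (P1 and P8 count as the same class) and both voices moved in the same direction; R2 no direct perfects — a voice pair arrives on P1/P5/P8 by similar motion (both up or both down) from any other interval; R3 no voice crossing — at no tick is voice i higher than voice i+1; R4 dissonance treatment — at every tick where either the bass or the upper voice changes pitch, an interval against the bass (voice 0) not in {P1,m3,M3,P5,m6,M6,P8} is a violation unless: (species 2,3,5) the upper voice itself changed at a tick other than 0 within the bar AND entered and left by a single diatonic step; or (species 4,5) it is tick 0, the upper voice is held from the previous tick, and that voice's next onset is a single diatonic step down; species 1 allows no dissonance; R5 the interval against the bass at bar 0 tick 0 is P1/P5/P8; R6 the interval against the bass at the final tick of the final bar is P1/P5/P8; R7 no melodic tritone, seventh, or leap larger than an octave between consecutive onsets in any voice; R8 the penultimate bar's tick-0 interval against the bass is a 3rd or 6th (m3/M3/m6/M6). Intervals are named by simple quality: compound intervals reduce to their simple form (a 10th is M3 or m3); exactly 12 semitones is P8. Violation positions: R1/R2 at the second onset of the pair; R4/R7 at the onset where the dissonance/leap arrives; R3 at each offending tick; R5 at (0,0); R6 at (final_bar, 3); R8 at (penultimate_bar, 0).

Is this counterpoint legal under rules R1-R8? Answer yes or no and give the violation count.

No (10 violations)

bar 0: v0=G3 v1=G4 (P8)
bar 1: v0=A3 v1=E4 (P5)
bar 2: v0=B3 v1=A3 (M2)
bar 3: v0=D4 v1=A4 (P5)
bar 4: v0=B3 v1=G4 (m6)
bar 5: v0=G3 v1=B3 (M3)
bar 6: v0=E3 v1=G3 (m3)
bar 7: v0=G3 v1=G4 (P8)
bar 8: v0=B3 v1=D4 (m3)
bar 9: v0=D4 v1=F4 (m3)
bar 10: v0=A3 v1=F4 (m6)
bar 11: v0=G3 v1=G4 (P8)
  R2 @ bar1.0: G3/B3 M3 -> A3/E4 P5 similar
  R3 @ bar2.0: B3 above A3
  R4 @ bar2.0: B3/A3 M2 untreated
  R3 @ bar2.1: B3 above A3
  R3 @ bar2.2: B3 above A3
  R2 @ bar3.0: B3/D4 m3 -> D4/A4 P5 similar
  R4 @ bar4.2: B3/F4 TT untreated
  R7 @ bar5.0: F4->B3 leap 6st
  R2 @ bar7.0: E3/B3 P5 -> G3/G4 P8 similar
  R4 @ bar7.2: G3/F4 m7 untreated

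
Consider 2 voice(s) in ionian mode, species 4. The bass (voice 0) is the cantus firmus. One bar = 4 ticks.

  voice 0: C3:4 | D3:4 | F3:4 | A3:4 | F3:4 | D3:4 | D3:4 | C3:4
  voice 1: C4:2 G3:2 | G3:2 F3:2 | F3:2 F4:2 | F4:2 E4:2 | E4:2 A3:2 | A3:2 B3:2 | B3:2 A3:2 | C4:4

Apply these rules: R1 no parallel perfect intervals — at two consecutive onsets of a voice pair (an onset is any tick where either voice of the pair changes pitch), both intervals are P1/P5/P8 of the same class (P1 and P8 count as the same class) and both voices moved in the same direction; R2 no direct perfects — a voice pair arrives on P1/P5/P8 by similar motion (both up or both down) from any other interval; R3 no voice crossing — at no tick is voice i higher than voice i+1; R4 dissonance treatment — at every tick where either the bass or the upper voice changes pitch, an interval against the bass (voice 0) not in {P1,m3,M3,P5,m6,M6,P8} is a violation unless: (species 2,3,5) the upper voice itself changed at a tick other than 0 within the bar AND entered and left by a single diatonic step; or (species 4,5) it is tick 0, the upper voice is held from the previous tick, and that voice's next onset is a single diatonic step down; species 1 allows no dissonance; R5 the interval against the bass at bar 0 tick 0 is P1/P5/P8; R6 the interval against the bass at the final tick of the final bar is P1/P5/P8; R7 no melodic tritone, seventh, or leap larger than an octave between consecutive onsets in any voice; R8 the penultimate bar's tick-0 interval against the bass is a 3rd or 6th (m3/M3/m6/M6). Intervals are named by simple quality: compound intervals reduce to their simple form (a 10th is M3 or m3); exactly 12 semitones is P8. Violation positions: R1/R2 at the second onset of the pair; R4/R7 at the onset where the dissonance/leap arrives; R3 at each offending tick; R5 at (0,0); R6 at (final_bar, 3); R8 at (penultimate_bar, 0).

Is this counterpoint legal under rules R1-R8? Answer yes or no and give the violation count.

No (1 violations)

bar 0: v0=C3 v1=C4 (P8)
bar 1: v0=D3 v1=G3 (P4)
bar 2: v0=F3 v1=F3 (P1)
bar 3: v0=A3 v1=F4 (m6)
bar 4: v0=F3 v1=E4 (M7)
bar 5: v0=D3 v1=A3 (P5)
bar 6: v0=D3 v1=B3 (M6)
bar 7: v0=C3 v1=C4 (P8)
  R4 @ bar4.0: F3/E4 M7 untreated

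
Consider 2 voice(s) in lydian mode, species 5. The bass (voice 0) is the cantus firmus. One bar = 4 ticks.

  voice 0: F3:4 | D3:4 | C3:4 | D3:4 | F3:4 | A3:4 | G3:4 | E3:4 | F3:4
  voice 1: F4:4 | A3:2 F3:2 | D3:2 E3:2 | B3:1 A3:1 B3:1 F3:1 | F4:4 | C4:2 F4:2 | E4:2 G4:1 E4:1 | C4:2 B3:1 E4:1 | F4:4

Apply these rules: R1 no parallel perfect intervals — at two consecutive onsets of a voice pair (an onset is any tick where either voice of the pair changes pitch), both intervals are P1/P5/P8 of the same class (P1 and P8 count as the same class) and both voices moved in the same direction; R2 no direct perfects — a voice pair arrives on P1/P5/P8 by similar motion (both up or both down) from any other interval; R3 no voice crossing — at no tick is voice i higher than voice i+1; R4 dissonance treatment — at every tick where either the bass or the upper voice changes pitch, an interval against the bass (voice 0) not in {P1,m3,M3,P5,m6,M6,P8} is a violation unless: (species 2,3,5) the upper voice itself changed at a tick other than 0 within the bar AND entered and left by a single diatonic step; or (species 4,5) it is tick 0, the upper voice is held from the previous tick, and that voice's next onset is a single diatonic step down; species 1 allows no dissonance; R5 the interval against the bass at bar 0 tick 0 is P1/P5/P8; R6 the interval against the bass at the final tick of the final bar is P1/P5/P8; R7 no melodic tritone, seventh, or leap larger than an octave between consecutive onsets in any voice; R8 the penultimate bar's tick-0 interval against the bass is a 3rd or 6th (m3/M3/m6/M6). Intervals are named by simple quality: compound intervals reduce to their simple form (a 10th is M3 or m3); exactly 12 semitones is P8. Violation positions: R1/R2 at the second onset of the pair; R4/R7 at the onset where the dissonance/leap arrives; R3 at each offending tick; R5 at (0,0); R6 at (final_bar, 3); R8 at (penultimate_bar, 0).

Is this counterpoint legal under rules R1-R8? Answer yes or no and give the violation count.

No (5 violations)

bar 0: v0=F3 v1=F4 (P8)
bar 1: v0=D3 v1=A3 (P5)
bar 2: v0=C3 v1=D3 (M2)
bar 3: v0=D3 v1=B3 (M6)
bar 4: v0=F3 v1=F4 (P8)
bar 5: v0=A3 v1=C4 (m3)
bar 6: v0=G3 v1=E4 (M6)
bar 7: v0=E3 v1=C4 (m6)
bar 8: v0=F3 v1=F4 (P8)
  R2 @ bar1.0: F3/F4 P8 -> D3/A3 P5 similar
  R4 @ bar2.0: C3/D3 M2 untreated
  R7 @ bar3.3: B3->F3 leap 6st
  R2 @ bar4.0: D3/F3 m3 -> F3/F4 P8 similar
  R1 @ bar8.0: E3/E4 P8 -> F3/F4 P8 similar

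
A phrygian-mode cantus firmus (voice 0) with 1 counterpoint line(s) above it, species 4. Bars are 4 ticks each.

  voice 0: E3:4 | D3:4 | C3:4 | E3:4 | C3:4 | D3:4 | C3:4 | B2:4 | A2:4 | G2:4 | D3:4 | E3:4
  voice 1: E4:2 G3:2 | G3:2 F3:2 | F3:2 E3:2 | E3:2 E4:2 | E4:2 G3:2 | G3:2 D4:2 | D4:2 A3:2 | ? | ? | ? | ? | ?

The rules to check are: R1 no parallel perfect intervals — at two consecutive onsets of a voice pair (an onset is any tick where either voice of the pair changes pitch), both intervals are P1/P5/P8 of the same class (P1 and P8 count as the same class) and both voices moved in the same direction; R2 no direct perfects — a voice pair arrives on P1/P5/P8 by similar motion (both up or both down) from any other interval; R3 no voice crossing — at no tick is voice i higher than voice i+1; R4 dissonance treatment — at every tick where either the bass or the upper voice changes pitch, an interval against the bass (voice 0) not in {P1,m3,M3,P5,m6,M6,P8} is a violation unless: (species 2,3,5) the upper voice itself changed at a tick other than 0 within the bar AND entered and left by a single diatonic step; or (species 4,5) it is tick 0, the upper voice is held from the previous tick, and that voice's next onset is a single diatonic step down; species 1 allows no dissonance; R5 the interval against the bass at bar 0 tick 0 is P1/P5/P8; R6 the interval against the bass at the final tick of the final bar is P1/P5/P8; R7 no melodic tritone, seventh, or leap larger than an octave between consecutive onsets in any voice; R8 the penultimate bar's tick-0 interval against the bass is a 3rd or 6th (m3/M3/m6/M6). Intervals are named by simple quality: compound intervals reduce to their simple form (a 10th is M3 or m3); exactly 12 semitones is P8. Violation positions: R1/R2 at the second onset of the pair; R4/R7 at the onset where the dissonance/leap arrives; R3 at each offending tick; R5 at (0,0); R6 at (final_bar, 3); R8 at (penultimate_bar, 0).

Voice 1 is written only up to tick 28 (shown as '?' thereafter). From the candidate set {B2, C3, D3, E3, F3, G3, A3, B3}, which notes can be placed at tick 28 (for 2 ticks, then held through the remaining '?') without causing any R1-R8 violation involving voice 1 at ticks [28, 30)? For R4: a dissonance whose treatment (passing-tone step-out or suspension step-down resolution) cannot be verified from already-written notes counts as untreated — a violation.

B2: violates R2,R7
C3: violates R4
D3: legal
E3: violates R4
F3: violates R4
G3: legal
A3: violates R4
B3: legal

{B3, D3, G3}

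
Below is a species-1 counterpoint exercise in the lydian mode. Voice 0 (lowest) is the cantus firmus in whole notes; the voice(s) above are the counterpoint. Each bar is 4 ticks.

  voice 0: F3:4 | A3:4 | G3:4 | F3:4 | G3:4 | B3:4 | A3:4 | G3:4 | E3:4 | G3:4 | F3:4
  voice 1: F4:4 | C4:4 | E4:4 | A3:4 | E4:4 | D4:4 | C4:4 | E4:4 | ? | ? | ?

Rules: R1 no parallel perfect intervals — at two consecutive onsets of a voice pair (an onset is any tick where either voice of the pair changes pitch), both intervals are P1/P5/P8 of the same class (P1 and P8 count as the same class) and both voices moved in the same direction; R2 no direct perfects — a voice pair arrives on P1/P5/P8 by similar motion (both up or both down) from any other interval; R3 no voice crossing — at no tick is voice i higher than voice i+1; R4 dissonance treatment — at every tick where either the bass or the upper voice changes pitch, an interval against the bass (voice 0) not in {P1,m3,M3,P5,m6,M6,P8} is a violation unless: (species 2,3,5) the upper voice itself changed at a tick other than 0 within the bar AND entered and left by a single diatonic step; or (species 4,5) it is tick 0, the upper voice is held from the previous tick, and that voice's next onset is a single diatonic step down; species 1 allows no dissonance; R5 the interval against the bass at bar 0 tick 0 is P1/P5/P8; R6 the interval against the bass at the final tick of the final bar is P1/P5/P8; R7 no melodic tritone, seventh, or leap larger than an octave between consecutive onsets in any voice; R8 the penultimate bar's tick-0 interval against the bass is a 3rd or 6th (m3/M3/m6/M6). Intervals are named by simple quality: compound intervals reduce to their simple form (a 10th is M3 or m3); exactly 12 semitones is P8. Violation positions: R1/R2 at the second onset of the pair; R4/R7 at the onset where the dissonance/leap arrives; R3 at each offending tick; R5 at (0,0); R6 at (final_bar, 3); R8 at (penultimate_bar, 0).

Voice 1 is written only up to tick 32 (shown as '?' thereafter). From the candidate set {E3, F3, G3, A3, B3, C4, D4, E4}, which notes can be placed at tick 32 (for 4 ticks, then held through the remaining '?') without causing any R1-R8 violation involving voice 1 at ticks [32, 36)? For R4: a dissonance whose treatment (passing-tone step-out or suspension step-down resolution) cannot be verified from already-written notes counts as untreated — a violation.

E3: violates R2
F3: violates R4,R7
G3: legal
A3: violates R4
B3: violates R2
C4: legal
D4: violates R4
E4: legal

{C4, E4, G3}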